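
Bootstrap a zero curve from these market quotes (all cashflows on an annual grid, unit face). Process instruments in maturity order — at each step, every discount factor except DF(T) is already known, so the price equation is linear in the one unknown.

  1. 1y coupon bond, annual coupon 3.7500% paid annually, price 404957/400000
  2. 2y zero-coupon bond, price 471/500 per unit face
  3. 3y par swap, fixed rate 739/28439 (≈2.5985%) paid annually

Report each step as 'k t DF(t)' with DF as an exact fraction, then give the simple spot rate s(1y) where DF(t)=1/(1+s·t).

1 1 4879/5000
2 2 471/500
3 3 9261/10000
s(1y) = (1/(4879/5000) − 1)/(1) = 121/4879 ≈ 2.4800%

step 1 [1y] bond c/1=3/80: DF=(404957/400000 − 3/80·(0))/(1+3/80) = 4879/5000 ≈ 0.975800
step 2 [2y] zero: DF = P = 471/500 ≈ 0.942000
step 3 [3y] swap r/1=739/28439: DF=(1 − 739/28439·(0.975800+0.942000))/(1+739/28439) = 9261/10000 ≈ 0.926100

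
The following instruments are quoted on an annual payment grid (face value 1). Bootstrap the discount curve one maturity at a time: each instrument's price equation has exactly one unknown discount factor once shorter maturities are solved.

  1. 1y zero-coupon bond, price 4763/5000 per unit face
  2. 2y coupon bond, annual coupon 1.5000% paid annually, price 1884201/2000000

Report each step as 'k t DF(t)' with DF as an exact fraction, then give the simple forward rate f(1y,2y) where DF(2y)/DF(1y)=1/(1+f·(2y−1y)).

step 1 [1y] zero: DF = P = 4763/5000 ≈ 0.952600
step 2 [2y] bond c/1=3/200: DF=(1884201/2000000 − 3/200·(0.952600))/(1+3/200) = 9141/10000 ≈ 0.914100

1 1 4763/5000
2 2 9141/10000
f(1y,2y) = ((4763/5000)/(9141/10000) − 1)/(1) = 35/831 ≈ 4.2118%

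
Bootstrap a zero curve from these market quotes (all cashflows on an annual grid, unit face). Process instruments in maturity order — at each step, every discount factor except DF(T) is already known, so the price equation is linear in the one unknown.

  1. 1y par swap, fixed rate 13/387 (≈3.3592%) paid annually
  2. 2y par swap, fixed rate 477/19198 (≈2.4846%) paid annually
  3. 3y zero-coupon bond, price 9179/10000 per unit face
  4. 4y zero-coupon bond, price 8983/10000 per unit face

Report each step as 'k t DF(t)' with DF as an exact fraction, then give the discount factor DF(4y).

1 1 387/400
2 2 9523/10000
3 3 9179/10000
4 4 8983/10000
DF(4y) = 8983/10000 ≈ 0.898300

step 1 [1y] swap r/1=13/387: DF=(1 − 13/387·(0))/(1+13/387) = 387/400 ≈ 0.967500
step 2 [2y] swap r/1=477/19198: DF=(1 − 477/19198·(0.967500))/(1+477/19198) = 9523/10000 ≈ 0.952300
step 3 [3y] zero: DF = P = 9179/10000 ≈ 0.917900
step 4 [4y] zero: DF = P = 8983/10000 ≈ 0.898300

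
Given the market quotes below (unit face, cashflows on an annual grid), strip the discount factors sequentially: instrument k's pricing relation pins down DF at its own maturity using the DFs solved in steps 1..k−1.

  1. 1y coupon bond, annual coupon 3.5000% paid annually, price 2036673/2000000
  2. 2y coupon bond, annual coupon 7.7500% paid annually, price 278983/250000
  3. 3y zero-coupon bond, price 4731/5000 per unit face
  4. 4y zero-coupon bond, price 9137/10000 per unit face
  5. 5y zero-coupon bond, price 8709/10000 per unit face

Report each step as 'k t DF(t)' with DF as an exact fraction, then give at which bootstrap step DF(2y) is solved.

1 1 9839/10000
2 2 9649/10000
3 3 4731/5000
4 4 9137/10000
5 5 8709/10000
DF(2y) is solved at step 2

step 1 [1y] bond c/1=7/200: DF=(2036673/2000000 − 7/200·(0))/(1+7/200) = 9839/10000 ≈ 0.983900
step 2 [2y] bond c/1=31/400: DF=(278983/250000 − 31/400·(0.983900))/(1+31/400) = 9649/10000 ≈ 0.964900
step 3 [3y] zero: DF = P = 4731/5000 ≈ 0.946200
step 4 [4y] zero: DF = P = 9137/10000 ≈ 0.913700
step 5 [5y] zero: DF = P = 8709/10000 ≈ 0.870900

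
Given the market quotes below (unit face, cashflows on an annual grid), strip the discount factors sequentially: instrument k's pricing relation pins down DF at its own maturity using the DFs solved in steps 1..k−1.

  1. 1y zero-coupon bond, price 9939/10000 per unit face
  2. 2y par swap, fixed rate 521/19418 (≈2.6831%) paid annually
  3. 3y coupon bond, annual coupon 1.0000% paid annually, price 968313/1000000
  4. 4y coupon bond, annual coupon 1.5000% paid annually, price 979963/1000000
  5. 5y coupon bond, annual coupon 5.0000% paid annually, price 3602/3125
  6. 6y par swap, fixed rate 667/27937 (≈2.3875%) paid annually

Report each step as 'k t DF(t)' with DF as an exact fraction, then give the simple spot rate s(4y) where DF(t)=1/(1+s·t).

step 1 [1y] zero: DF = P = 9939/10000 ≈ 0.993900
step 2 [2y] swap r/1=521/19418: DF=(1 − 521/19418·(0.993900))/(1+521/19418) = 9479/10000 ≈ 0.947900
step 3 [3y] bond c/1=1/100: DF=(968313/1000000 − 1/100·(0.993900+0.947900))/(1+1/100) = 1879/2000 ≈ 0.939500
step 4 [4y] bond c/1=3/200: DF=(979963/1000000 − 3/200·(0.993900+0.947900+0.939500))/(1+3/200) = 9229/10000 ≈ 0.922900
step 5 [5y] bond c/1=1/20: DF=(3602/3125 − 1/20·(0.993900+0.947900+0.939500+0.922900))/(1+1/20) = 4583/5000 ≈ 0.916600
step 6 [6y] swap r/1=667/27937: DF=(1 − 667/27937·(0.993900+0.947900+0.939500+0.922900+0.916600))/(1+667/27937) = 4333/5000 ≈ 0.866600

1 1 9939/10000
2 2 9479/10000
3 3 1879/2000
4 4 9229/10000
5 5 4583/5000
6 6 4333/5000
s(4y) = (1/(9229/10000) − 1)/(4) = 771/36916 ≈ 2.0885%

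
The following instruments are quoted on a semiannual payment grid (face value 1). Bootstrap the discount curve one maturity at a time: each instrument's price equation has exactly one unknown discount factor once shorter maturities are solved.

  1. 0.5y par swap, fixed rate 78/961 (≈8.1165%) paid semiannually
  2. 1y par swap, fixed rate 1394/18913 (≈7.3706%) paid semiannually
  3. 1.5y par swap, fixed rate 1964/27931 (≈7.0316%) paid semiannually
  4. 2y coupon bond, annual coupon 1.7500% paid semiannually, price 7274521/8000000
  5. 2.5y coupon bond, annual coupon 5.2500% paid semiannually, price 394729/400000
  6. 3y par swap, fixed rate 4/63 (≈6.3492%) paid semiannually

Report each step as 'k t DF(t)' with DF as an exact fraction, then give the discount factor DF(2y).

1 1/2 961/1000
2 1 9303/10000
3 3/2 4509/5000
4 2 2193/2500
5 5/2 8677/10000
6 3 1037/1250
DF(2y) = 2193/2500 ≈ 0.877200

step 1 [0.5y] swap r/2=39/961: DF=(1 − 39/961·(0))/(1+39/961) = 961/1000 ≈ 0.961000
step 2 [1y] swap r/2=697/18913: DF=(1 − 697/18913·(0.961000))/(1+697/18913) = 9303/10000 ≈ 0.930300
step 3 [1.5y] swap r/2=982/27931: DF=(1 − 982/27931·(0.961000+0.930300))/(1+982/27931) = 4509/5000 ≈ 0.901800
step 4 [2y] bond c/2=7/800: DF=(7274521/8000000 − 7/800·(0.961000+0.930300+0.901800))/(1+7/800) = 2193/2500 ≈ 0.877200
step 5 [2.5y] bond c/2=21/800: DF=(394729/400000 − 21/800·(0.961000+0.930300+0.901800+0.877200))/(1+21/800) = 8677/10000 ≈ 0.867700
step 6 [3y] swap r/2=2/63: DF=(1 − 2/63·(0.961000+0.930300+0.901800+0.877200+0.867700))/(1+2/63) = 1037/1250 ≈ 0.829600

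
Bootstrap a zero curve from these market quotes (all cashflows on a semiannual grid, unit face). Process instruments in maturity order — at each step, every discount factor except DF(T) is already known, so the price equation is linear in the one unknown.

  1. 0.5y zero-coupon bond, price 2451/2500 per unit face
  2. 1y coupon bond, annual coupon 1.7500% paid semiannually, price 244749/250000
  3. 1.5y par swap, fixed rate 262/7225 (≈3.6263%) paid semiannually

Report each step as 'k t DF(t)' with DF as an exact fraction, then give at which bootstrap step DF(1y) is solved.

step 1 [0.5y] zero: DF = P = 2451/2500 ≈ 0.980400
step 2 [1y] bond c/2=7/800: DF=(244749/250000 − 7/800·(0.980400))/(1+7/800) = 481/500 ≈ 0.962000
step 3 [1.5y] swap r/2=131/7225: DF=(1 − 131/7225·(0.980400+0.962000))/(1+131/7225) = 2369/2500 ≈ 0.947600

1 1/2 2451/2500
2 1 481/500
3 3/2 2369/2500
DF(1y) is solved at step 2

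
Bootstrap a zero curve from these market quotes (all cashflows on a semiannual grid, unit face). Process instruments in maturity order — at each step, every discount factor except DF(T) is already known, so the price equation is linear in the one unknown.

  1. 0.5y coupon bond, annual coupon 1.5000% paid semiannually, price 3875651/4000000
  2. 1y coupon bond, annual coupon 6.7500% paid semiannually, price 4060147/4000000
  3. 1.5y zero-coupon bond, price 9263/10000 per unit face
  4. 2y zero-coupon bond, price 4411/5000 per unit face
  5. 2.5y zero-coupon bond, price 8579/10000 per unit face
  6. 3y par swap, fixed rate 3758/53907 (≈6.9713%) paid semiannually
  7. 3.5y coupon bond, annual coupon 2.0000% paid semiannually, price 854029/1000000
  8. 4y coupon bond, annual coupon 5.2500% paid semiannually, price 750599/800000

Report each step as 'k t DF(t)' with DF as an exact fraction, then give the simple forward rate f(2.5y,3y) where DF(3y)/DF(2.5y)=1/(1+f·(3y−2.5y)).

step 1 [0.5y] bond c/2=3/400: DF=(3875651/4000000 − 3/400·(0))/(1+3/400) = 9617/10000 ≈ 0.961700
step 2 [1y] bond c/2=27/800: DF=(4060147/4000000 − 27/800·(0.961700))/(1+27/800) = 1901/2000 ≈ 0.950500
step 3 [1.5y] zero: DF = P = 9263/10000 ≈ 0.926300
step 4 [2y] zero: DF = P = 4411/5000 ≈ 0.882200
step 5 [2.5y] zero: DF = P = 8579/10000 ≈ 0.857900
step 6 [3y] swap r/2=1879/53907: DF=(1 − 1879/53907·(0.961700+0.950500+0.926300+0.882200+0.857900))/(1+1879/53907) = 8121/10000 ≈ 0.812100
step 7 [3.5y] bond c/2=1/100: DF=(854029/1000000 − 1/100·(0.961700+0.950500+0.926300+0.882200+0.857900+0.812100))/(1+1/100) = 3961/5000 ≈ 0.792200
step 8 [4y] bond c/2=21/800: DF=(750599/800000 − 21/800·(0.961700+0.950500+0.926300+0.882200+0.857900+0.812100+0.792200))/(1+21/800) = 7561/10000 ≈ 0.756100

1 1/2 9617/10000
2 1 1901/2000
3 3/2 9263/10000
4 2 4411/5000
5 5/2 8579/10000
6 3 8121/10000
7 7/2 3961/5000
8 4 7561/10000
f(2.5y,3y) = ((8579/10000)/(8121/10000) − 1)/(1/2) = 916/8121 ≈ 11.2794%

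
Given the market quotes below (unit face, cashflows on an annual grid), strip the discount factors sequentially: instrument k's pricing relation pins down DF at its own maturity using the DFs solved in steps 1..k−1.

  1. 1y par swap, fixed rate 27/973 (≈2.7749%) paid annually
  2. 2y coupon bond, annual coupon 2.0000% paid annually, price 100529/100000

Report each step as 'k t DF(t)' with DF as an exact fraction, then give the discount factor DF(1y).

1 1 973/1000
2 2 1933/2000
DF(1y) = 973/1000 ≈ 0.973000

step 1 [1y] swap r/1=27/973: DF=(1 − 27/973·(0))/(1+27/973) = 973/1000 ≈ 0.973000
step 2 [2y] bond c/1=1/50: DF=(100529/100000 − 1/50·(0.973000))/(1+1/50) = 1933/2000 ≈ 0.966500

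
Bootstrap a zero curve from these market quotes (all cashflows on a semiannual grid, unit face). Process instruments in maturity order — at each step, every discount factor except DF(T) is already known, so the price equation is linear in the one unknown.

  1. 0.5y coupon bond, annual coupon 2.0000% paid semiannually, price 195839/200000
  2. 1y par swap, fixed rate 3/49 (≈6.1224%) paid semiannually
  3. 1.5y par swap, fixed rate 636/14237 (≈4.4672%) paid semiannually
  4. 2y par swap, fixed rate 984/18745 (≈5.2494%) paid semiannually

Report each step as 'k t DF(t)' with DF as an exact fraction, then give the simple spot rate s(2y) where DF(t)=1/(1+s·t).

1 1/2 1939/2000
2 1 1883/2000
3 3/2 2341/2500
4 2 1127/1250
s(2y) = (1/(1127/1250) − 1)/(2) = 123/2254 ≈ 5.4570%

step 1 [0.5y] bond c/2=1/100: DF=(195839/200000 − 1/100·(0))/(1+1/100) = 1939/2000 ≈ 0.969500
step 2 [1y] swap r/2=3/98: DF=(1 − 3/98·(0.969500))/(1+3/98) = 1883/2000 ≈ 0.941500
step 3 [1.5y] swap r/2=318/14237: DF=(1 − 318/14237·(0.969500+0.941500))/(1+318/14237) = 2341/2500 ≈ 0.936400
step 4 [2y] swap r/2=492/18745: DF=(1 − 492/18745·(0.969500+0.941500+0.936400))/(1+492/18745) = 1127/1250 ≈ 0.901600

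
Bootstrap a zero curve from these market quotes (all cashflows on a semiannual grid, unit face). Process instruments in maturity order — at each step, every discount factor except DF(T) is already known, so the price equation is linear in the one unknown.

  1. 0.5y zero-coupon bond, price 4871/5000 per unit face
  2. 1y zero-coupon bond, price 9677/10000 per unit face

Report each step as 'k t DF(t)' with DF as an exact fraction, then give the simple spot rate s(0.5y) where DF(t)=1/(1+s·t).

step 1 [0.5y] zero: DF = P = 4871/5000 ≈ 0.974200
step 2 [1y] zero: DF = P = 9677/10000 ≈ 0.967700

1 1/2 4871/5000
2 1 9677/10000
s(0.5y) = (1/(4871/5000) − 1)/(1/2) = 258/4871 ≈ 5.2967%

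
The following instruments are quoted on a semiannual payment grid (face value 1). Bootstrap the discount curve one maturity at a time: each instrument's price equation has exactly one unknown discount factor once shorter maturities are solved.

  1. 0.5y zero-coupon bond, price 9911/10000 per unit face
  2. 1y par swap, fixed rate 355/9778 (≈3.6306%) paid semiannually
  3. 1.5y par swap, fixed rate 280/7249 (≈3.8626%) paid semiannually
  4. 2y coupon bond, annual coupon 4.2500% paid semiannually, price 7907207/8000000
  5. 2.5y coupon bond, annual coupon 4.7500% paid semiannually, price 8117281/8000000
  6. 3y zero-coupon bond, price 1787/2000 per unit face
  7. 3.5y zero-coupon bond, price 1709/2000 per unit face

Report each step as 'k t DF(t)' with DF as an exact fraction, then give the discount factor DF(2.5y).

1 1/2 9911/10000
2 1 1929/2000
3 3/2 118/125
4 2 363/400
5 5/2 2257/2500
6 3 1787/2000
7 7/2 1709/2000
DF(2.5y) = 2257/2500 ≈ 0.902800

step 1 [0.5y] zero: DF = P = 9911/10000 ≈ 0.991100
step 2 [1y] swap r/2=355/19556: DF=(1 − 355/19556·(0.991100))/(1+355/19556) = 1929/2000 ≈ 0.964500
step 3 [1.5y] swap r/2=140/7249: DF=(1 − 140/7249·(0.991100+0.964500))/(1+140/7249) = 118/125 ≈ 0.944000
step 4 [2y] bond c/2=17/800: DF=(7907207/8000000 − 17/800·(0.991100+0.964500+0.944000))/(1+17/800) = 363/400 ≈ 0.907500
step 5 [2.5y] bond c/2=19/800: DF=(8117281/8000000 − 19/800·(0.991100+0.964500+0.944000+0.907500))/(1+19/800) = 2257/2500 ≈ 0.902800
step 6 [3y] zero: DF = P = 1787/2000 ≈ 0.893500
step 7 [3.5y] zero: DF = P = 1709/2000 ≈ 0.854500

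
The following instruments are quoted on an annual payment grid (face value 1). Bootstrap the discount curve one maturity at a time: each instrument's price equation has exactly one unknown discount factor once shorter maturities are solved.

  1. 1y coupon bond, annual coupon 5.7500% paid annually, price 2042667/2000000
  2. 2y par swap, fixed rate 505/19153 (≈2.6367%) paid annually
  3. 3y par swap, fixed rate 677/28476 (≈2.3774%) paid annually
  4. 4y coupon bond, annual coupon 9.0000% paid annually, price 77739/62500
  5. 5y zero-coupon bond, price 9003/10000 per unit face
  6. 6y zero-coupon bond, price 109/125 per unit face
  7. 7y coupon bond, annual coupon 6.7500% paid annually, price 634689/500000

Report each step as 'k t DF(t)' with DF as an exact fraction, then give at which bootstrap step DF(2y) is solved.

1 1 4829/5000
2 2 1899/2000
3 3 9323/10000
4 4 453/500
5 5 9003/10000
6 6 109/125
7 7 8397/10000
DF(2y) is solved at step 2

step 1 [1y] bond c/1=23/400: DF=(2042667/2000000 − 23/400·(0))/(1+23/400) = 4829/5000 ≈ 0.965800
step 2 [2y] swap r/1=505/19153: DF=(1 − 505/19153·(0.965800))/(1+505/19153) = 1899/2000 ≈ 0.949500
step 3 [3y] swap r/1=677/28476: DF=(1 − 677/28476·(0.965800+0.949500))/(1+677/28476) = 9323/10000 ≈ 0.932300
step 4 [4y] bond c/1=9/100: DF=(77739/62500 − 9/100·(0.965800+0.949500+0.932300))/(1+9/100) = 453/500 ≈ 0.906000
step 5 [5y] zero: DF = P = 9003/10000 ≈ 0.900300
step 6 [6y] zero: DF = P = 109/125 ≈ 0.872000
step 7 [7y] bond c/1=27/400: DF=(634689/500000 − 27/400·(0.965800+0.949500+0.932300+0.906000+0.900300+0.872000))/(1+27/400) = 8397/10000 ≈ 0.839700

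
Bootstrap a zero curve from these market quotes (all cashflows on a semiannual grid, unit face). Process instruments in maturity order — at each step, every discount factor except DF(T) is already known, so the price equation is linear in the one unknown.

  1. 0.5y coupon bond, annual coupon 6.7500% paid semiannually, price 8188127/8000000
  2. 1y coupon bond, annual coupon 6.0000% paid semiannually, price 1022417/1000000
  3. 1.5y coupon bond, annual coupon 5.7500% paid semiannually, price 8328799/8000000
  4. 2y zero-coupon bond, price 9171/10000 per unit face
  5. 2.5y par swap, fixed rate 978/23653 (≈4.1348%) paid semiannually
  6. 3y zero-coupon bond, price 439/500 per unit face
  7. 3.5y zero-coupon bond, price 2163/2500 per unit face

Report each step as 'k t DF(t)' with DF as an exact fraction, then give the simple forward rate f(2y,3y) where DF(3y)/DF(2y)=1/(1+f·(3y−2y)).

1 1/2 9901/10000
2 1 4819/5000
3 3/2 4787/5000
4 2 9171/10000
5 5/2 4511/5000
6 3 439/500
7 7/2 2163/2500
f(2y,3y) = ((9171/10000)/(439/500) − 1)/(1) = 391/8780 ≈ 4.4533%

step 1 [0.5y] bond c/2=27/800: DF=(8188127/8000000 − 27/800·(0))/(1+27/800) = 9901/10000 ≈ 0.990100
step 2 [1y] bond c/2=3/100: DF=(1022417/1000000 − 3/100·(0.990100))/(1+3/100) = 4819/5000 ≈ 0.963800
step 3 [1.5y] bond c/2=23/800: DF=(8328799/8000000 − 23/800·(0.990100+0.963800))/(1+23/800) = 4787/5000 ≈ 0.957400
step 4 [2y] zero: DF = P = 9171/10000 ≈ 0.917100
step 5 [2.5y] swap r/2=489/23653: DF=(1 − 489/23653·(0.990100+0.963800+0.957400+0.917100))/(1+489/23653) = 4511/5000 ≈ 0.902200
step 6 [3y] zero: DF = P = 439/500 ≈ 0.878000
step 7 [3.5y] zero: DF = P = 2163/2500 ≈ 0.865200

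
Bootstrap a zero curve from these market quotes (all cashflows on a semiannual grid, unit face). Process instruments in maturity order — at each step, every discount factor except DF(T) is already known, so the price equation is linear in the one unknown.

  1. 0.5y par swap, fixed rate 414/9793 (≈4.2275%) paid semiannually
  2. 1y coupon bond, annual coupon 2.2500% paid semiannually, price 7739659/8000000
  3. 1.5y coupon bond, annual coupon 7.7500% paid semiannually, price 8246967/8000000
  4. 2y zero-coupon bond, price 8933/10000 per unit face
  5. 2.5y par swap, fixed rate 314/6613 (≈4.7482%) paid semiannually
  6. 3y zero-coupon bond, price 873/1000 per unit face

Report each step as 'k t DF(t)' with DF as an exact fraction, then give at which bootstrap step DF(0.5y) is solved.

1 1/2 9793/10000
2 1 4729/5000
3 3/2 4603/5000
4 2 8933/10000
5 5/2 8901/10000
6 3 873/1000
DF(0.5y) is solved at step 1

step 1 [0.5y] swap r/2=207/9793: DF=(1 − 207/9793·(0))/(1+207/9793) = 9793/10000 ≈ 0.979300
step 2 [1y] bond c/2=9/800: DF=(7739659/8000000 − 9/800·(0.979300))/(1+9/800) = 4729/5000 ≈ 0.945800
step 3 [1.5y] bond c/2=31/800: DF=(8246967/8000000 − 31/800·(0.979300+0.945800))/(1+31/800) = 4603/5000 ≈ 0.920600
step 4 [2y] zero: DF = P = 8933/10000 ≈ 0.893300
step 5 [2.5y] swap r/2=157/6613: DF=(1 − 157/6613·(0.979300+0.945800+0.920600+0.893300))/(1+157/6613) = 8901/10000 ≈ 0.890100
step 6 [3y] zero: DF = P = 873/1000 ≈ 0.873000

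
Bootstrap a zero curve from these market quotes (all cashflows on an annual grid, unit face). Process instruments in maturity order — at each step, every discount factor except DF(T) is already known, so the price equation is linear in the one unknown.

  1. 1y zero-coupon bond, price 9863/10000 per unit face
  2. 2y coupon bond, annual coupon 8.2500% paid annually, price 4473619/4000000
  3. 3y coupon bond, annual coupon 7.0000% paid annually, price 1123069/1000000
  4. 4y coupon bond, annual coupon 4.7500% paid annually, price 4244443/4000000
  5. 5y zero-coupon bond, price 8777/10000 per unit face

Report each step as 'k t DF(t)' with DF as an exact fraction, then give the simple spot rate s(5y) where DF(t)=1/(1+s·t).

step 1 [1y] zero: DF = P = 9863/10000 ≈ 0.986300
step 2 [2y] bond c/1=33/400: DF=(4473619/4000000 − 33/400·(0.986300))/(1+33/400) = 479/500 ≈ 0.958000
step 3 [3y] bond c/1=7/100: DF=(1123069/1000000 − 7/100·(0.986300+0.958000))/(1+7/100) = 1153/1250 ≈ 0.922400
step 4 [4y] bond c/1=19/400: DF=(4244443/4000000 − 19/400·(0.986300+0.958000+0.922400))/(1+19/400) = 883/1000 ≈ 0.883000
step 5 [5y] zero: DF = P = 8777/10000 ≈ 0.877700

1 1 9863/10000
2 2 479/500
3 3 1153/1250
4 4 883/1000
5 5 8777/10000
s(5y) = (1/(8777/10000) − 1)/(5) = 1223/43885 ≈ 2.7868%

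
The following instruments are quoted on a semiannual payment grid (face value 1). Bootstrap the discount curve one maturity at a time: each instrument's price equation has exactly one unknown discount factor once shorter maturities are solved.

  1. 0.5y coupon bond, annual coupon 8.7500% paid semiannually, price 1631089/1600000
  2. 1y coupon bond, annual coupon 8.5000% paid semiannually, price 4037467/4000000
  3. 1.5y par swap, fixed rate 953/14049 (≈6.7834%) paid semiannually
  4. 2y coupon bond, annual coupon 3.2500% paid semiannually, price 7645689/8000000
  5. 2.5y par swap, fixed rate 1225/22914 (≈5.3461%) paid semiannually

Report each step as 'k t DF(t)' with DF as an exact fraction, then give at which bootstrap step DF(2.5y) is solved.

1 1/2 9767/10000
2 1 2321/2500
3 3/2 9047/10000
4 2 1791/2000
5 5/2 351/400
DF(2.5y) is solved at step 5

step 1 [0.5y] bond c/2=7/160: DF=(1631089/1600000 − 7/160·(0))/(1+7/160) = 9767/10000 ≈ 0.976700
step 2 [1y] bond c/2=17/400: DF=(4037467/4000000 − 17/400·(0.976700))/(1+17/400) = 2321/2500 ≈ 0.928400
step 3 [1.5y] swap r/2=953/28098: DF=(1 − 953/28098·(0.976700+0.928400))/(1+953/28098) = 9047/10000 ≈ 0.904700
step 4 [2y] bond c/2=13/800: DF=(7645689/8000000 − 13/800·(0.976700+0.928400+0.904700))/(1+13/800) = 1791/2000 ≈ 0.895500
step 5 [2.5y] swap r/2=1225/45828: DF=(1 − 1225/45828·(0.976700+0.928400+0.904700+0.895500))/(1+1225/45828) = 351/400 ≈ 0.877500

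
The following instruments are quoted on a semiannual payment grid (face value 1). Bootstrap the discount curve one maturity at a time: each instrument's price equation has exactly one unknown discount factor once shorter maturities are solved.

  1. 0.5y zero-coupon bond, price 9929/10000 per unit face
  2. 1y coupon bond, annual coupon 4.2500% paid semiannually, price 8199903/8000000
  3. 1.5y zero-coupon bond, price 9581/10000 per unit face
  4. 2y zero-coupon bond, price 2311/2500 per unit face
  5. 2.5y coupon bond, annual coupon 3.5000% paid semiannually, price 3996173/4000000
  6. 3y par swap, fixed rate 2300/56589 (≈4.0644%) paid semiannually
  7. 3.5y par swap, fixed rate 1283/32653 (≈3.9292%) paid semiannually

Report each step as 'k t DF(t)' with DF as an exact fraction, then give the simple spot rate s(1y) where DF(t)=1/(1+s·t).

1 1/2 9929/10000
2 1 983/1000
3 3/2 9581/10000
4 2 2311/2500
5 5/2 1831/2000
6 3 177/200
7 7/2 8717/10000
s(1y) = (1/(983/1000) − 1)/(1) = 17/983 ≈ 1.7294%

step 1 [0.5y] zero: DF = P = 9929/10000 ≈ 0.992900
step 2 [1y] bond c/2=17/800: DF=(8199903/8000000 − 17/800·(0.992900))/(1+17/800) = 983/1000 ≈ 0.983000
step 3 [1.5y] zero: DF = P = 9581/10000 ≈ 0.958100
step 4 [2y] zero: DF = P = 2311/2500 ≈ 0.924400
step 5 [2.5y] bond c/2=7/400: DF=(3996173/4000000 − 7/400·(0.992900+0.983000+0.958100+0.924400))/(1+7/400) = 1831/2000 ≈ 0.915500
step 6 [3y] swap r/2=1150/56589: DF=(1 − 1150/56589·(0.992900+0.983000+0.958100+0.924400+0.915500))/(1+1150/56589) = 177/200 ≈ 0.885000
step 7 [3.5y] swap r/2=1283/65306: DF=(1 − 1283/65306·(0.992900+0.983000+0.958100+0.924400+0.915500+0.885000))/(1+1283/65306) = 8717/10000 ≈ 0.871700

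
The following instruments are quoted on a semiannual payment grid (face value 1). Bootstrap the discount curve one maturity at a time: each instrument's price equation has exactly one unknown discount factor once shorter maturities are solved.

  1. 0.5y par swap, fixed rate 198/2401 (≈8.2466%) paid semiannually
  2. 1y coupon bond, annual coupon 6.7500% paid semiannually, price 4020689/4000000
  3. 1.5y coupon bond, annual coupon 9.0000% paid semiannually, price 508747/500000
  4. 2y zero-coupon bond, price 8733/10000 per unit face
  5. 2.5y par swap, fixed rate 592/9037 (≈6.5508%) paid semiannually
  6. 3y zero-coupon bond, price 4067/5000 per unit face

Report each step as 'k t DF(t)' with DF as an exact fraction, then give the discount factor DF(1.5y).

1 1/2 2401/2500
2 1 941/1000
3 3/2 4459/5000
4 2 8733/10000
5 5/2 213/250
6 3 4067/5000
DF(1.5y) = 4459/5000 ≈ 0.891800

step 1 [0.5y] swap r/2=99/2401: DF=(1 − 99/2401·(0))/(1+99/2401) = 2401/2500 ≈ 0.960400
step 2 [1y] bond c/2=27/800: DF=(4020689/4000000 − 27/800·(0.960400))/(1+27/800) = 941/1000 ≈ 0.941000
step 3 [1.5y] bond c/2=9/200: DF=(508747/500000 − 9/200·(0.960400+0.941000))/(1+9/200) = 4459/5000 ≈ 0.891800
step 4 [2y] zero: DF = P = 8733/10000 ≈ 0.873300
step 5 [2.5y] swap r/2=296/9037: DF=(1 − 296/9037·(0.960400+0.941000+0.891800+0.873300))/(1+296/9037) = 213/250 ≈ 0.852000
step 6 [3y] zero: DF = P = 4067/5000 ≈ 0.813400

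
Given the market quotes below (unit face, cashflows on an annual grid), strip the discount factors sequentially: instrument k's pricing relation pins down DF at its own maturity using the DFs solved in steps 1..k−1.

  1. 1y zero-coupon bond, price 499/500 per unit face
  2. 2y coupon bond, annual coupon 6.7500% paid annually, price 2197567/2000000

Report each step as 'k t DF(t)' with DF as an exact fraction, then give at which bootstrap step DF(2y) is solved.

step 1 [1y] zero: DF = P = 499/500 ≈ 0.998000
step 2 [2y] bond c/1=27/400: DF=(2197567/2000000 − 27/400·(0.998000))/(1+27/400) = 4831/5000 ≈ 0.966200

1 1 499/500
2 2 4831/5000
DF(2y) is solved at step 2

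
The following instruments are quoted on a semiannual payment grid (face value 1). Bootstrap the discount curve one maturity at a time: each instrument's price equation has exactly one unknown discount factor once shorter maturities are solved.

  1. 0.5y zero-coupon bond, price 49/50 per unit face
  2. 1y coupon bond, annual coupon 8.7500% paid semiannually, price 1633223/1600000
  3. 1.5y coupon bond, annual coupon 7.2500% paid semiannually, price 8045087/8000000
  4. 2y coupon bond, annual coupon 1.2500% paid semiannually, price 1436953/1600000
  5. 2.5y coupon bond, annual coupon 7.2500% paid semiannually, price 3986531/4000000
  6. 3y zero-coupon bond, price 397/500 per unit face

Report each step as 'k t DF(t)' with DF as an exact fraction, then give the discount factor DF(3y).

1 1/2 49/50
2 1 9369/10000
3 3/2 4517/5000
4 2 7/8
5 5/2 333/400
6 3 397/500
DF(3y) = 397/500 ≈ 0.794000

step 1 [0.5y] zero: DF = P = 49/50 ≈ 0.980000
step 2 [1y] bond c/2=7/160: DF=(1633223/1600000 − 7/160·(0.980000))/(1+7/160) = 9369/10000 ≈ 0.936900
step 3 [1.5y] bond c/2=29/800: DF=(8045087/8000000 − 29/800·(0.980000+0.936900))/(1+29/800) = 4517/5000 ≈ 0.903400
step 4 [2y] bond c/2=1/160: DF=(1436953/1600000 − 1/160·(0.980000+0.936900+0.903400))/(1+1/160) = 7/8 ≈ 0.875000
step 5 [2.5y] bond c/2=29/800: DF=(3986531/4000000 − 29/800·(0.980000+0.936900+0.903400+0.875000))/(1+29/800) = 333/400 ≈ 0.832500
step 6 [3y] zero: DF = P = 397/500 ≈ 0.794000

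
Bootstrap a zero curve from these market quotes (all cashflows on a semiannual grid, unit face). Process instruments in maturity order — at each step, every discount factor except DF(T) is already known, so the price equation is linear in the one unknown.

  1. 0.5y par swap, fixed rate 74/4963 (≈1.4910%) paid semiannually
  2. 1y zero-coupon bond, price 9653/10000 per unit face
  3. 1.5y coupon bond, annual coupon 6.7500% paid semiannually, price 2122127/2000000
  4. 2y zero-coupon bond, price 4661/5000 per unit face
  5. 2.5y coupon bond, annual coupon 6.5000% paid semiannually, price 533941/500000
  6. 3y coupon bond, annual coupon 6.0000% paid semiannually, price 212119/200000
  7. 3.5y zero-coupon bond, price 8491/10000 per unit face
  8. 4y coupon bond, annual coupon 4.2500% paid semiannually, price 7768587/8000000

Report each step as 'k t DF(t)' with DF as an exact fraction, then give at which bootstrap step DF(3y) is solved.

1 1/2 4963/5000
2 1 9653/10000
3 3/2 77/80
4 2 4661/5000
5 5/2 913/1000
6 3 8909/10000
7 7/2 8491/10000
8 4 1631/2000
DF(3y) is solved at step 6

step 1 [0.5y] swap r/2=37/4963: DF=(1 − 37/4963·(0))/(1+37/4963) = 4963/5000 ≈ 0.992600
step 2 [1y] zero: DF = P = 9653/10000 ≈ 0.965300
step 3 [1.5y] bond c/2=27/800: DF=(2122127/2000000 − 27/800·(0.992600+0.965300))/(1+27/800) = 77/80 ≈ 0.962500
step 4 [2y] zero: DF = P = 4661/5000 ≈ 0.932200
step 5 [2.5y] bond c/2=13/400: DF=(533941/500000 − 13/400·(0.992600+0.965300+0.962500+0.932200))/(1+13/400) = 913/1000 ≈ 0.913000
step 6 [3y] bond c/2=3/100: DF=(212119/200000 − 3/100·(0.992600+0.965300+0.962500+0.932200+0.913000))/(1+3/100) = 8909/10000 ≈ 0.890900
step 7 [3.5y] zero: DF = P = 8491/10000 ≈ 0.849100
step 8 [4y] bond c/2=17/800: DF=(7768587/8000000 − 17/800·(0.992600+0.965300+0.962500+0.932200+0.913000+0.890900+0.849100))/(1+17/800) = 1631/2000 ≈ 0.815500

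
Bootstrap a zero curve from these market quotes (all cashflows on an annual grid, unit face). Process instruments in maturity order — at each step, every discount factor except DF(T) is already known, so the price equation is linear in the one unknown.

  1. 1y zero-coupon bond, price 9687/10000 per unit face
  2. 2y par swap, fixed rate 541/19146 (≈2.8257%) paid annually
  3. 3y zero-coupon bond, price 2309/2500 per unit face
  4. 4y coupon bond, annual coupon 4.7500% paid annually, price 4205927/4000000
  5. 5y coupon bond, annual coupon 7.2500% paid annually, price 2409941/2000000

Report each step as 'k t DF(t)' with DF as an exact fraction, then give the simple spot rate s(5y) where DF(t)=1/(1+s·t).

step 1 [1y] zero: DF = P = 9687/10000 ≈ 0.968700
step 2 [2y] swap r/1=541/19146: DF=(1 − 541/19146·(0.968700))/(1+541/19146) = 9459/10000 ≈ 0.945900
step 3 [3y] zero: DF = P = 2309/2500 ≈ 0.923600
step 4 [4y] bond c/1=19/400: DF=(4205927/4000000 − 19/400·(0.968700+0.945900+0.923600))/(1+19/400) = 8751/10000 ≈ 0.875100
step 5 [5y] bond c/1=29/400: DF=(2409941/2000000 − 29/400·(0.968700+0.945900+0.923600+0.875100))/(1+29/400) = 349/400 ≈ 0.872500

1 1 9687/10000
2 2 9459/10000
3 3 2309/2500
4 4 8751/10000
5 5 349/400
s(5y) = (1/(349/400) − 1)/(5) = 51/1745 ≈ 2.9226%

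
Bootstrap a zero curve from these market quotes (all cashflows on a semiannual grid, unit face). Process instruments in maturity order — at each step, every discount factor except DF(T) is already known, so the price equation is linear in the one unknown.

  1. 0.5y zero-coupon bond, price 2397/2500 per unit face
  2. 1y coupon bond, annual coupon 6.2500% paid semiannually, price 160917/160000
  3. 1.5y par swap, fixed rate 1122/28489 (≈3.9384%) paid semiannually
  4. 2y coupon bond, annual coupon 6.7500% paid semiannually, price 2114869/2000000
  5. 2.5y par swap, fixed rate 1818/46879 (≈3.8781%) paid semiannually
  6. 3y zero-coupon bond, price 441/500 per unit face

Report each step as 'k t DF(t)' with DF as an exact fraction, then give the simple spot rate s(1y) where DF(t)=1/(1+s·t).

step 1 [0.5y] zero: DF = P = 2397/2500 ≈ 0.958800
step 2 [1y] bond c/2=1/32: DF=(160917/160000 − 1/32·(0.958800))/(1+1/32) = 4731/5000 ≈ 0.946200
step 3 [1.5y] swap r/2=561/28489: DF=(1 − 561/28489·(0.958800+0.946200))/(1+561/28489) = 9439/10000 ≈ 0.943900
step 4 [2y] bond c/2=27/800: DF=(2114869/2000000 − 27/800·(0.958800+0.946200+0.943900))/(1+27/800) = 9299/10000 ≈ 0.929900
step 5 [2.5y] swap r/2=909/46879: DF=(1 − 909/46879·(0.958800+0.946200+0.943900+0.929900))/(1+909/46879) = 9091/10000 ≈ 0.909100
step 6 [3y] zero: DF = P = 441/500 ≈ 0.882000

1 1/2 2397/2500
2 1 4731/5000
3 3/2 9439/10000
4 2 9299/10000
5 5/2 9091/10000
6 3 441/500
s(1y) = (1/(4731/5000) − 1)/(1) = 269/4731 ≈ 5.6859%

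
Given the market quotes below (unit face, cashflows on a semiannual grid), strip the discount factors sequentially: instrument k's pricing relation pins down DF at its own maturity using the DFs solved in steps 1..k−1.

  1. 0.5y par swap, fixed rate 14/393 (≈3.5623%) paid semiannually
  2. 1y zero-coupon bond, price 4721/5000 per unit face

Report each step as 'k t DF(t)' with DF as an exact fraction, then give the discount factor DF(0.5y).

1 1/2 393/400
2 1 4721/5000
DF(0.5y) = 393/400 ≈ 0.982500

step 1 [0.5y] swap r/2=7/393: DF=(1 − 7/393·(0))/(1+7/393) = 393/400 ≈ 0.982500
step 2 [1y] zero: DF = P = 4721/5000 ≈ 0.944200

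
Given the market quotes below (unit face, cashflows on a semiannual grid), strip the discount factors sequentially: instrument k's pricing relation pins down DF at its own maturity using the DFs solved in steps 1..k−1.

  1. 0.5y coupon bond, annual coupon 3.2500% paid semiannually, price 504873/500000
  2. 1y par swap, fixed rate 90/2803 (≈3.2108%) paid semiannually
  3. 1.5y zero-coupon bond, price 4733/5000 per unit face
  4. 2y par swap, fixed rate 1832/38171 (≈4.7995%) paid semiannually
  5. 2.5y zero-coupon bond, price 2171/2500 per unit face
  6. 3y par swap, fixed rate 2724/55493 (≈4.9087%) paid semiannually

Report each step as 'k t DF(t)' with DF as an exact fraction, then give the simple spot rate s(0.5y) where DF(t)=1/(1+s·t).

1 1/2 621/625
2 1 1937/2000
3 3/2 4733/5000
4 2 2271/2500
5 5/2 2171/2500
6 3 4319/5000
s(0.5y) = (1/(621/625) − 1)/(1/2) = 8/621 ≈ 1.2882%

step 1 [0.5y] bond c/2=13/800: DF=(504873/500000 − 13/800·(0))/(1+13/800) = 621/625 ≈ 0.993600
step 2 [1y] swap r/2=45/2803: DF=(1 − 45/2803·(0.993600))/(1+45/2803) = 1937/2000 ≈ 0.968500
step 3 [1.5y] zero: DF = P = 4733/5000 ≈ 0.946600
step 4 [2y] swap r/2=916/38171: DF=(1 − 916/38171·(0.993600+0.968500+0.946600))/(1+916/38171) = 2271/2500 ≈ 0.908400
step 5 [2.5y] zero: DF = P = 2171/2500 ≈ 0.868400
step 6 [3y] swap r/2=1362/55493: DF=(1 − 1362/55493·(0.993600+0.968500+0.946600+0.908400+0.868400))/(1+1362/55493) = 4319/5000 ≈ 0.863800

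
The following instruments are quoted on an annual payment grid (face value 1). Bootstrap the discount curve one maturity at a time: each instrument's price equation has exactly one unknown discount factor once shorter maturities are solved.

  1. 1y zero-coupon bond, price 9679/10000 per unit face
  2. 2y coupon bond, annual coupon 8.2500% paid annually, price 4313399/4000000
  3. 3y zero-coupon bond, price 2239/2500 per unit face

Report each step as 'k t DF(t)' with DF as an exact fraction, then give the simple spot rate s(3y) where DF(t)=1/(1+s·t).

step 1 [1y] zero: DF = P = 9679/10000 ≈ 0.967900
step 2 [2y] bond c/1=33/400: DF=(4313399/4000000 − 33/400·(0.967900))/(1+33/400) = 1153/1250 ≈ 0.922400
step 3 [3y] zero: DF = P = 2239/2500 ≈ 0.895600

1 1 9679/10000
2 2 1153/1250
3 3 2239/2500
s(3y) = (1/(2239/2500) − 1)/(3) = 87/2239 ≈ 3.8857%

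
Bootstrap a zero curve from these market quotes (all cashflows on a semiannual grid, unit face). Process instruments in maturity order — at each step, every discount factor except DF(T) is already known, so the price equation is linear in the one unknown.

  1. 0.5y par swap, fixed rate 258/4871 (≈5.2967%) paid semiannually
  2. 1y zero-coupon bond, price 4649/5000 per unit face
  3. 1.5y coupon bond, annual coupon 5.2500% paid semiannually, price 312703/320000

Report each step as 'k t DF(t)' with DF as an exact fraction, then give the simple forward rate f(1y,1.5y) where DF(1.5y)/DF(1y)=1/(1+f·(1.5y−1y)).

1 1/2 4871/5000
2 1 4649/5000
3 3/2 1807/2000
f(1y,1.5y) = ((4649/5000)/(1807/2000) − 1)/(1/2) = 526/9035 ≈ 5.8218%

step 1 [0.5y] swap r/2=129/4871: DF=(1 − 129/4871·(0))/(1+129/4871) = 4871/5000 ≈ 0.974200
step 2 [1y] zero: DF = P = 4649/5000 ≈ 0.929800
step 3 [1.5y] bond c/2=21/800: DF=(312703/320000 − 21/800·(0.974200+0.929800))/(1+21/800) = 1807/2000 ≈ 0.903500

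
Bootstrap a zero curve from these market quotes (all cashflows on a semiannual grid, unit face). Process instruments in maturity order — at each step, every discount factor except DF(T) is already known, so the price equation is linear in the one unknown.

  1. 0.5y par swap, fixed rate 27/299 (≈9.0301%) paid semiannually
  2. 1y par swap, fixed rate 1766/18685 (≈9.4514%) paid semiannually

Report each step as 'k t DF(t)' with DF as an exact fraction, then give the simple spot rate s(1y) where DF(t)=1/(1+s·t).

step 1 [0.5y] swap r/2=27/598: DF=(1 − 27/598·(0))/(1+27/598) = 598/625 ≈ 0.956800
step 2 [1y] swap r/2=883/18685: DF=(1 − 883/18685·(0.956800))/(1+883/18685) = 9117/10000 ≈ 0.911700

1 1/2 598/625
2 1 9117/10000
s(1y) = (1/(9117/10000) − 1)/(1) = 883/9117 ≈ 9.6852%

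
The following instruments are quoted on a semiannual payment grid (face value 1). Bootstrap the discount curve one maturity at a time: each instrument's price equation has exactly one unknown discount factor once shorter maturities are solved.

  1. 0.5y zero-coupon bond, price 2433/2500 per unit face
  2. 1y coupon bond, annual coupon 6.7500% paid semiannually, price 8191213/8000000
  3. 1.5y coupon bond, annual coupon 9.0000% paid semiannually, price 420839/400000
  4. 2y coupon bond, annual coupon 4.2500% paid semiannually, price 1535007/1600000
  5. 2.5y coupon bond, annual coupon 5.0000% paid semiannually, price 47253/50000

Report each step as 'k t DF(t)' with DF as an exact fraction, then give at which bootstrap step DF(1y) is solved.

1 1/2 2433/2500
2 1 9587/10000
3 3/2 2309/2500
4 2 22/25
5 5/2 8309/10000
DF(1y) is solved at step 2

step 1 [0.5y] zero: DF = P = 2433/2500 ≈ 0.973200
step 2 [1y] bond c/2=27/800: DF=(8191213/8000000 − 27/800·(0.973200))/(1+27/800) = 9587/10000 ≈ 0.958700
step 3 [1.5y] bond c/2=9/200: DF=(420839/400000 − 9/200·(0.973200+0.958700))/(1+9/200) = 2309/2500 ≈ 0.923600
step 4 [2y] bond c/2=17/800: DF=(1535007/1600000 − 17/800·(0.973200+0.958700+0.923600))/(1+17/800) = 22/25 ≈ 0.880000
step 5 [2.5y] bond c/2=1/40: DF=(47253/50000 − 1/40·(0.973200+0.958700+0.923600+0.880000))/(1+1/40) = 8309/10000 ≈ 0.830900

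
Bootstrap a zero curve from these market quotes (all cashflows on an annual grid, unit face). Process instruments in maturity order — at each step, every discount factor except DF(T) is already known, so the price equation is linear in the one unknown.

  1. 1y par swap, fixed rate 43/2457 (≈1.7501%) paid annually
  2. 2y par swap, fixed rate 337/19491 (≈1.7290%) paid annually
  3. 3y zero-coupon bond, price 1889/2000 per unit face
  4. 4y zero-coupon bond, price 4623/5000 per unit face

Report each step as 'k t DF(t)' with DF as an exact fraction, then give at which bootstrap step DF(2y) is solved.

step 1 [1y] swap r/1=43/2457: DF=(1 − 43/2457·(0))/(1+43/2457) = 2457/2500 ≈ 0.982800
step 2 [2y] swap r/1=337/19491: DF=(1 − 337/19491·(0.982800))/(1+337/19491) = 9663/10000 ≈ 0.966300
step 3 [3y] zero: DF = P = 1889/2000 ≈ 0.944500
step 4 [4y] zero: DF = P = 4623/5000 ≈ 0.924600

1 1 2457/2500
2 2 9663/10000
3 3 1889/2000
4 4 4623/5000
DF(2y) is solved at step 2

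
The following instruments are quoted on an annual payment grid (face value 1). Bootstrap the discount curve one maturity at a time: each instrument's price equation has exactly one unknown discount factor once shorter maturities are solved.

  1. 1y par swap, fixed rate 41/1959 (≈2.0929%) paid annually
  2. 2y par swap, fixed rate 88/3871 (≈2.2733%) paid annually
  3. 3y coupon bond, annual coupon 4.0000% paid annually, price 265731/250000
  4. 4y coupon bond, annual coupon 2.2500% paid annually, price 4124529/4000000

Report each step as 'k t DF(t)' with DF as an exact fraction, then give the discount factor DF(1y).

step 1 [1y] swap r/1=41/1959: DF=(1 − 41/1959·(0))/(1+41/1959) = 1959/2000 ≈ 0.979500
step 2 [2y] swap r/1=88/3871: DF=(1 − 88/3871·(0.979500))/(1+88/3871) = 239/250 ≈ 0.956000
step 3 [3y] bond c/1=1/25: DF=(265731/250000 − 1/25·(0.979500+0.956000))/(1+1/25) = 2369/2500 ≈ 0.947600
step 4 [4y] bond c/1=9/400: DF=(4124529/4000000 − 9/400·(0.979500+0.956000+0.947600))/(1+9/400) = 189/200 ≈ 0.945000

1 1 1959/2000
2 2 239/250
3 3 2369/2500
4 4 189/200
DF(1y) = 1959/2000 ≈ 0.979500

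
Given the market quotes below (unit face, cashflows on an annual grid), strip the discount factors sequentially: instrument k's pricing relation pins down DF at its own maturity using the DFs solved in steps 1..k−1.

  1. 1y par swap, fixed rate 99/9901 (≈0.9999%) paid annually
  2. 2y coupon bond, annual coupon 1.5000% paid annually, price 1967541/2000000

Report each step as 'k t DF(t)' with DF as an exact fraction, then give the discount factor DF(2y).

step 1 [1y] swap r/1=99/9901: DF=(1 − 99/9901·(0))/(1+99/9901) = 9901/10000 ≈ 0.990100
step 2 [2y] bond c/1=3/200: DF=(1967541/2000000 − 3/200·(0.990100))/(1+3/200) = 4773/5000 ≈ 0.954600

1 1 9901/10000
2 2 4773/5000
DF(2y) = 4773/5000 ≈ 0.954600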